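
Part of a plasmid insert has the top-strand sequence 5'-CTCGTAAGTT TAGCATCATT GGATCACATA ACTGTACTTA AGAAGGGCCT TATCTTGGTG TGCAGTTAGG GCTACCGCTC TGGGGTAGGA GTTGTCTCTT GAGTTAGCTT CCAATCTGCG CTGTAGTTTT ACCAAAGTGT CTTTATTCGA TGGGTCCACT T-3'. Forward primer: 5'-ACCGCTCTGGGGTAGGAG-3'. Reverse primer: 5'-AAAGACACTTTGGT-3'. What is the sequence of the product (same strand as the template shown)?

The forward primer matches the template at positions 74–91.
Reverse complement of the reverse primer: ACCAAAGTGTCTTT. This occurs on the top strand at positions 131–144.
The product is the template from position 74 through 144 (71 bp).

5'-ACCGCTCTGGGGTAGGAGTTGTCTCTTGAGTTAGCTTCCAATCTGCGCTGTAGTTTTACCAAAGTGTCTTT-3'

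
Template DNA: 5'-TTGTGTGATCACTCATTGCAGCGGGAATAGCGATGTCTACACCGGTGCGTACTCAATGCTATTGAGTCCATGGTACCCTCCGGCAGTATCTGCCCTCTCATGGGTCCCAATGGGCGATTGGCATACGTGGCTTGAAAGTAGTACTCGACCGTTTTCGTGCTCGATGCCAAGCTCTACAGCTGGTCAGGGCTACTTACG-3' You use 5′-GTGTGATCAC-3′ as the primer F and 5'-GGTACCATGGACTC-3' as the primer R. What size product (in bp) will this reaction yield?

Forward primer GTGTGATCAC is found on the top strand at positions 3–12.
Taking the reverse complement of GGTACCATGGACTC gives GAGTCCATGGTACC, found at positions 64–77 on the template; the primer anneals here to the top strand with its 3' end pointing upstream.
Amplicon spans positions 3–77: 75 bp.

75 bp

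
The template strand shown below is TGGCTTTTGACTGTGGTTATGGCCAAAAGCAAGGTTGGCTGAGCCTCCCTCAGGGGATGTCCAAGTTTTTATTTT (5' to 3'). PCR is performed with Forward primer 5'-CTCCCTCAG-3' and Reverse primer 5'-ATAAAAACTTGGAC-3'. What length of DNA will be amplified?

28 bp

The forward primer matches the template at positions 45–53.
Taking the reverse complement of ATAAAAACTTGGAC gives GTCCAAGTTTTTAT, found at positions 59–72 on the template; the primer anneals here to the top strand with its 3' end pointing upstream.
The product runs from position 45 to position 72, so its length is 72 − 45 + 1 = 28 bp.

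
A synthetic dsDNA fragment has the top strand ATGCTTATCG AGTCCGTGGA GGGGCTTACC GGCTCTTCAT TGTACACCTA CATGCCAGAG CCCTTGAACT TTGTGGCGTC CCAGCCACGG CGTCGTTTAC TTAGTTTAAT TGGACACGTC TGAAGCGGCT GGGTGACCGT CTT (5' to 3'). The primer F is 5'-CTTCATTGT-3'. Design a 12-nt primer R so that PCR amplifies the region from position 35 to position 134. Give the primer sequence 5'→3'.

The product's 3' end on the top strand is position 134.
The reverse primer anneals to the top strand over positions 123–134, i.e. to AAGCGGCTGGGT.
Its sequence written 5'→3' is the reverse complement: ACCCAGCCGCTT.

5'-ACCCAGCCGCTT-3'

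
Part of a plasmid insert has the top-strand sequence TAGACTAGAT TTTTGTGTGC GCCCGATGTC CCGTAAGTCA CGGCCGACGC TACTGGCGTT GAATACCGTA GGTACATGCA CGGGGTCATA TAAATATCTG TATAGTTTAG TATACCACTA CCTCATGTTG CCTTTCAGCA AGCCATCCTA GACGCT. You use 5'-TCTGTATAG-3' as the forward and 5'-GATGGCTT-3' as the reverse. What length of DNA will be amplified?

Scanning the template, TCTGTATAG occurs at positions 97–105; this primer anneals to the bottom strand there with its 3' end pointing downstream.
The reverse primer's reverse complement is AAGCCATC, which matches the template at positions 140–147.
Product length = (reverse-primer end) − (forward-primer start) + 1 = 147 − 97 + 1 = 51 bp.

51 bp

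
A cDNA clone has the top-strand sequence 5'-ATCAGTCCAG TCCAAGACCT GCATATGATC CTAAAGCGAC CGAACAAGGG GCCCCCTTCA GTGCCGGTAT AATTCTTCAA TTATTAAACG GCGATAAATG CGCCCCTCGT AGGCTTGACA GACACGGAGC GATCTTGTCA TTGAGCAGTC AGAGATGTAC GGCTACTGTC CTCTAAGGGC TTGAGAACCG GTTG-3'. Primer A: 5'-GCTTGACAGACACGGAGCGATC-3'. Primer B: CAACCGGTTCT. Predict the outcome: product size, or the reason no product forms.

Yes — an 82 bp product.

Primer A (GCTTGACAGACACGGAGCGATC) matches the top strand at positions 113–134; it acts as a forward primer.
Primer B's reverse complement is AGAACCGGTTG, matching the top strand at positions 184–194; it acts as a reverse primer.
The 3' ends face each other across positions 113–194, giving an 82 bp product.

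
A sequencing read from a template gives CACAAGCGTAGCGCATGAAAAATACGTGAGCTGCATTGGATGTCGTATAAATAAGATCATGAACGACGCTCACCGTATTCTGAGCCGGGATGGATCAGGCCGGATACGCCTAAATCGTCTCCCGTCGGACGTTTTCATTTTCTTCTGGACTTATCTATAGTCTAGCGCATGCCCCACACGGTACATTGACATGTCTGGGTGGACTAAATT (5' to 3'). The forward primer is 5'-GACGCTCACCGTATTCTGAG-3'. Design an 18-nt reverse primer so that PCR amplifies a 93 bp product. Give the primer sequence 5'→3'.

The forward primer binds at positions 65–84, so a 93 bp product ends at position 65 + 93 − 1 = 157.
The reverse primer anneals to the top strand over positions 140–157, i.e. to TTCTTCTGGACTTATCTA.
Its sequence written 5'→3' is the reverse complement: TAGATAAGTCCAGAAGAA.

5'-TAGATAAGTCCAGAAGAA-3'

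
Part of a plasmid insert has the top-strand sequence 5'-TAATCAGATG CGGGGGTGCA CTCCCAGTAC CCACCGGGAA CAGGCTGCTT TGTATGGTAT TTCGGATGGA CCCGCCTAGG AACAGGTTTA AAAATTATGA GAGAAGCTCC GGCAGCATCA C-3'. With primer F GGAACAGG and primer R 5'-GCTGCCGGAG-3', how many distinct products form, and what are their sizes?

The forward primer GGAACAGG matches the top strand at positions 37–44, 79–86.
The reverse primer's reverse complement is CTCCGGCAGC, matching at positions 107–116.
Each forward site pairs with the reverse site to give a product ending at position 116: sizes 80, 38 bp.

Two products: 80 bp, 38 bp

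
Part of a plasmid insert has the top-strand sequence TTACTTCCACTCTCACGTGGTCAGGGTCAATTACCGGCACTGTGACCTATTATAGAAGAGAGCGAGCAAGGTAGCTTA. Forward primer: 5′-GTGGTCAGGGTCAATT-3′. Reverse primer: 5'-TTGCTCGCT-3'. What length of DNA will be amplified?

The forward primer matches the template at positions 17–32.
Reverse complement of the reverse primer: AGCGAGCAA. This occurs on the top strand at positions 61–69.
Amplicon spans positions 17–69: 53 bp.

53 bp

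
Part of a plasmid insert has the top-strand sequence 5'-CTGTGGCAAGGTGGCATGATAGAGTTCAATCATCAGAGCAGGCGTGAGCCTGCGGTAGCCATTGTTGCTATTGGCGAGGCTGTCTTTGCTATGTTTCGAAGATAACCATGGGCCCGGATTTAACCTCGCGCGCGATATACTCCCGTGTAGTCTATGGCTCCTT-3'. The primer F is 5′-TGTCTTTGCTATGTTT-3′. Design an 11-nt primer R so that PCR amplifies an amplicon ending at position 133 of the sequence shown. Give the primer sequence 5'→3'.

The forward primer binds at positions 81–96; the product's 3' end on the top strand is position 133.
The reverse primer anneals to the top strand over positions 123–133, i.e. to ACCTCGCGCGC.
Its sequence written 5'→3' is the reverse complement: GCGCGCGAGGT.

5'-GCGCGCGAGGT-3'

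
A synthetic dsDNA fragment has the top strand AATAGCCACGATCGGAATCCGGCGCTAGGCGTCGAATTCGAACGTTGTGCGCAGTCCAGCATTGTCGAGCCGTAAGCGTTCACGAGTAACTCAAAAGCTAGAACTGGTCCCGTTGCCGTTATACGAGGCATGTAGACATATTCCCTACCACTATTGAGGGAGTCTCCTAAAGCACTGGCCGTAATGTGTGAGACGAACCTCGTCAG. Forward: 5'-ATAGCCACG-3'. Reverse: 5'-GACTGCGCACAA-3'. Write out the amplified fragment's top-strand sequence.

Forward primer ATAGCCACG is found on the top strand at positions 2–10.
The reverse primer's reverse complement is TTGTGCGCAGTC, which matches the template at positions 45–56.
The product is the template from position 2 through 56 (55 bp).

5'-ATAGCCACGATCGGAATCCGGCGCTAGGCGTCGAATTCGAACGTTGTGCGCAGTC-3'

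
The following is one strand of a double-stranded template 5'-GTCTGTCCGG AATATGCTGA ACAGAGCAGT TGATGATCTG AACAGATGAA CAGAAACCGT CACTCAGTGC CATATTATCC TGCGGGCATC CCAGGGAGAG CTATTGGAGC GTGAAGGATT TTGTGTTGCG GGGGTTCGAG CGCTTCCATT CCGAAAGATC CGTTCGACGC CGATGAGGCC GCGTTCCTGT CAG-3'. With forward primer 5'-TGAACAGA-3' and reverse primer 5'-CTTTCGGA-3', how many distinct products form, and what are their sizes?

The forward primer TGAACAGA matches the top strand at positions 18–25, 39–46, 47–54.
The reverse primer's reverse complement is TCCGAAAG, matching at positions 150–157.
Each forward site pairs with the reverse site to give a product ending at position 157: sizes 140, 119, 111 bp.

Three products: 140 bp, 119 bp, 111 bp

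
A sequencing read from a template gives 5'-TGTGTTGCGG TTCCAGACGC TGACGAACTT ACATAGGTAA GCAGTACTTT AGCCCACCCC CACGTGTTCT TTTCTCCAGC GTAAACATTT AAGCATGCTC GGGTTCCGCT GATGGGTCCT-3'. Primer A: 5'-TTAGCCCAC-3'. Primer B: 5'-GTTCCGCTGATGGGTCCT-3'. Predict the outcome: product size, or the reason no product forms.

Primer A (TTAGCCCAC) matches the top strand at positions 49–57 (3' end points downstream).
Primer B (GTTCCGCTGATGGGTCCT) also matches the top strand directly, at positions 103–120 — its reverse complement AGGACCCATCAGCGGAAC is not present.
Both primers anneal to the bottom strand with 3' ends pointing the same way, so neither can prime synthesis back toward the other.

No product — both primers anneal to the same strand and extend in the same direction.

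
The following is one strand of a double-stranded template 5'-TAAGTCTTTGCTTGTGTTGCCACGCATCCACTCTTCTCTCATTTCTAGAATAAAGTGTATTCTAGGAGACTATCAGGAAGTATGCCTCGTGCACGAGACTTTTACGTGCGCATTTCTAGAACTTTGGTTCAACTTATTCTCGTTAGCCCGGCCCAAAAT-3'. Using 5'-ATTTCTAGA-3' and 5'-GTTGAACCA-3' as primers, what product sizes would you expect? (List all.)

93 bp, 22 bp

The forward primer ATTTCTAGA matches the top strand at positions 41–49, 112–120.
The reverse primer's reverse complement is TGGTTCAAC, matching at positions 125–133.
Each forward site pairs with the reverse site to give a product ending at position 133: sizes 93, 22 bp.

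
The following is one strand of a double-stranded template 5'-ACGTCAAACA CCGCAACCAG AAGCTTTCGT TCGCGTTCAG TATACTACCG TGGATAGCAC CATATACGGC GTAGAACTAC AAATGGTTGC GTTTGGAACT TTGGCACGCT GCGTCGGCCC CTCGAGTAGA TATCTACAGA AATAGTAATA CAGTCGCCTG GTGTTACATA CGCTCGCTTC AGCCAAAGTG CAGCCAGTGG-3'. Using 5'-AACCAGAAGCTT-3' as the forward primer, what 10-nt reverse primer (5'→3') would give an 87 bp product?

5'-AAGTTCCAAA-3'

The forward primer binds at positions 15–26, so an 87 bp product ends at position 15 + 87 − 1 = 101.
The reverse primer anneals to the top strand over positions 92–101, i.e. to TTTGGAACTT.
Its sequence written 5'→3' is the reverse complement: AAGTTCCAAA.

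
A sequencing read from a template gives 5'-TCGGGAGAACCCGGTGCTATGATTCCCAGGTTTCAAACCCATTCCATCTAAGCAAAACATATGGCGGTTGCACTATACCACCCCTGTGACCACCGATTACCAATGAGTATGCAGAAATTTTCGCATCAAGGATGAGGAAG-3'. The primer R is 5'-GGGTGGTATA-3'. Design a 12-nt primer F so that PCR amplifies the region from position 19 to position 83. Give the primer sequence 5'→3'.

5'-ATGATTCCCAGG-3'

The reverse primer's reverse complement TATACCACCC matches the template at positions 74–83; the product starts at position 19.
The forward primer is identical to the top strand over positions 19–30: ATGATTCCCAGG.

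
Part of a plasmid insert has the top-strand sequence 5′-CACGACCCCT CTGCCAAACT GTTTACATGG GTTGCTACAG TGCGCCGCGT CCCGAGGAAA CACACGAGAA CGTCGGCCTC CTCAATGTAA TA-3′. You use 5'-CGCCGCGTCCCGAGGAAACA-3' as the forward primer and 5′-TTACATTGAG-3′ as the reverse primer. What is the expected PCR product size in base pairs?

48 bp

The forward primer matches the template at positions 43–62.
The reverse primer's reverse complement is CTCAATGTAA, which matches the template at positions 81–90.
Amplicon spans positions 43–90: 48 bp.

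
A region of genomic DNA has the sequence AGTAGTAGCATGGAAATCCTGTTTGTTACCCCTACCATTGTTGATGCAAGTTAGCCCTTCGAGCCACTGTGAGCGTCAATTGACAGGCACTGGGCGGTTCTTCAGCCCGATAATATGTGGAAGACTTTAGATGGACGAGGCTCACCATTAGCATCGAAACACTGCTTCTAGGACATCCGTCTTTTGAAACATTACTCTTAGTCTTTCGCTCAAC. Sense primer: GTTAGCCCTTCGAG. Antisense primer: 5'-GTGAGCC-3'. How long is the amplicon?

The forward primer matches the template at positions 50–63.
The reverse primer's reverse complement is GGCTCAC, which matches the template at positions 139–145.
The product runs from position 50 to position 145, so its length is 145 − 50 + 1 = 96 bp.

96 bp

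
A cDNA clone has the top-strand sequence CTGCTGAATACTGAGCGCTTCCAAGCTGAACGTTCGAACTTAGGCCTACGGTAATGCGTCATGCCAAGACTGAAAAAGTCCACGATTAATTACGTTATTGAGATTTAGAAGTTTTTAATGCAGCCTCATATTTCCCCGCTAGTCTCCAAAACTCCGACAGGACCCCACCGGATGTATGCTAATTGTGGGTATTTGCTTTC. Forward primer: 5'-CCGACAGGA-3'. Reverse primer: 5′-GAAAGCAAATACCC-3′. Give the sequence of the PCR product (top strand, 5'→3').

The forward primer matches the template at positions 154–162.
Reverse complement of the reverse primer: GGGTATTTGCTTTC. This occurs on the top strand at positions 187–200.
The product is the template from position 154 through 200 (47 bp).

5'-CCGACAGGACCCCACCGGATGTATGCTAATTGTGGGTATTTGCTTTC-3'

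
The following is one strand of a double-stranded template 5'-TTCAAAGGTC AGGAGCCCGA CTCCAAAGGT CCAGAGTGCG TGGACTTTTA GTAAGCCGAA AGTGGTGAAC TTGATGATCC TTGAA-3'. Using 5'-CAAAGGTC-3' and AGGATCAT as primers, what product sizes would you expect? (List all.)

79 bp, 58 bp

The forward primer CAAAGGTC matches the top strand at positions 3–10, 24–31.
The reverse primer's reverse complement is ATGATCCT, matching at positions 74–81.
Each forward site pairs with the reverse site to give a product ending at position 81: sizes 79, 58 bp.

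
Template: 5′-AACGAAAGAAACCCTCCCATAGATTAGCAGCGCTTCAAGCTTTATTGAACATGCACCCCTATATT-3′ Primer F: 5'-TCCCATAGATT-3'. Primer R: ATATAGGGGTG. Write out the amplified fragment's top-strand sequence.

5'-TCCCATAGATTAGCAGCGCTTCAAGCTTTATTGAACATGCACCCCTATAT-3'

Forward primer TCCCATAGATT is found on the top strand at positions 15–25.
Taking the reverse complement of ATATAGGGGTG gives CACCCCTATAT, found at positions 54–64 on the template; the primer anneals here to the top strand with its 3' end pointing upstream.
The product is the template from position 15 through 64 (50 bp).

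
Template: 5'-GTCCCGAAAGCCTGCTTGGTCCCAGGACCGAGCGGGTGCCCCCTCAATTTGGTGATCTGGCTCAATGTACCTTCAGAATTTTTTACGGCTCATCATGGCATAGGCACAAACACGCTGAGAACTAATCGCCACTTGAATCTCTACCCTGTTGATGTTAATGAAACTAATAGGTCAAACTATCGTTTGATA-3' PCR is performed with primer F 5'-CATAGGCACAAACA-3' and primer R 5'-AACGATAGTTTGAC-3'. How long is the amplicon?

86 bp

Forward primer CATAGGCACAAACA is found on the top strand at positions 99–112.
Reverse complement of the reverse primer: GTCAAACTATCGTT. This occurs on the top strand at positions 171–184.
Product length = (reverse-primer end) − (forward-primer start) + 1 = 184 − 99 + 1 = 86 bp.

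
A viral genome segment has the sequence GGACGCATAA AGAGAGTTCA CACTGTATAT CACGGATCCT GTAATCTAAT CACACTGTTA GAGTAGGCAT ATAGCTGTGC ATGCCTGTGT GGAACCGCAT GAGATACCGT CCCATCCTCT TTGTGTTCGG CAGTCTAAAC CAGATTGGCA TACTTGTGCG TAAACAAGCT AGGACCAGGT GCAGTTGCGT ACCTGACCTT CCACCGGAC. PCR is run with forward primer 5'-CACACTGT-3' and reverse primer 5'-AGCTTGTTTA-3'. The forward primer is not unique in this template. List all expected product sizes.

The forward primer CACACTGT matches the top strand at positions 19–26, 51–58.
The reverse primer's reverse complement is TAAACAAGCT, matching at positions 161–170.
Each forward site pairs with the reverse site to give a product ending at position 170: sizes 152, 120 bp.

152 bp, 120 bp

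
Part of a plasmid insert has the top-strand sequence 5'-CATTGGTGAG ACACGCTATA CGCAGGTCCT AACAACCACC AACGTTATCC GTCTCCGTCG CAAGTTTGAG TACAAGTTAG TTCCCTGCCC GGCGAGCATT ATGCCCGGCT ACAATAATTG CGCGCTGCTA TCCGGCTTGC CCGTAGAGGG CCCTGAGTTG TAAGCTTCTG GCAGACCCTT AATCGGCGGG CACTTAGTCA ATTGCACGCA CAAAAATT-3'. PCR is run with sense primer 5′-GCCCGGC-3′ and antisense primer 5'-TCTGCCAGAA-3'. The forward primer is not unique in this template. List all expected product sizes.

The forward primer GCCCGGC matches the top strand at positions 87–93, 103–109.
The reverse primer's reverse complement is TTCTGGCAGA, matching at positions 166–175.
Each forward site pairs with the reverse site to give a product ending at position 175: sizes 89, 73 bp.

89 bp, 73 bp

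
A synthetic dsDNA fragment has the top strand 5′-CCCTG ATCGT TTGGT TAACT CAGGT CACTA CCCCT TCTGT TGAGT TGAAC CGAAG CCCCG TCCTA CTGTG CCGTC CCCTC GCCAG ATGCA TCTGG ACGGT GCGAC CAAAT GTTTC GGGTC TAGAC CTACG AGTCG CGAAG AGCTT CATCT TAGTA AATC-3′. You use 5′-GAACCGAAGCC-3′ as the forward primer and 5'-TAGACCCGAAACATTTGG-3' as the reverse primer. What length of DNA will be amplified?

76 bp

Forward primer GAACCGAAGCC is found on the top strand at positions 47–57.
The reverse primer's reverse complement is CCAAATGTTTCGGGTCTA, which matches the template at positions 105–122.
The product runs from position 47 to position 122, so its length is 122 − 47 + 1 = 76 bp.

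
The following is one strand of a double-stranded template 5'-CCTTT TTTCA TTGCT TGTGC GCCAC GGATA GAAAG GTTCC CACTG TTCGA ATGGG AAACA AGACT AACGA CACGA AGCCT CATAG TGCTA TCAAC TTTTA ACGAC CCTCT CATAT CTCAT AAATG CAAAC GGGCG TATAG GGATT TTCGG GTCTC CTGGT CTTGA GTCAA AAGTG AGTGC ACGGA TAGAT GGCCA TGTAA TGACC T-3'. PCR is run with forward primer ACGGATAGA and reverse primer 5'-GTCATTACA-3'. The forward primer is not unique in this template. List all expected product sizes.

The forward primer ACGGATAGA matches the top strand at positions 24–32, 181–189.
The reverse primer's reverse complement is TGTAATGAC, matching at positions 196–204.
Each forward site pairs with the reverse site to give a product ending at position 204: sizes 181, 24 bp.

181 bp, 24 bp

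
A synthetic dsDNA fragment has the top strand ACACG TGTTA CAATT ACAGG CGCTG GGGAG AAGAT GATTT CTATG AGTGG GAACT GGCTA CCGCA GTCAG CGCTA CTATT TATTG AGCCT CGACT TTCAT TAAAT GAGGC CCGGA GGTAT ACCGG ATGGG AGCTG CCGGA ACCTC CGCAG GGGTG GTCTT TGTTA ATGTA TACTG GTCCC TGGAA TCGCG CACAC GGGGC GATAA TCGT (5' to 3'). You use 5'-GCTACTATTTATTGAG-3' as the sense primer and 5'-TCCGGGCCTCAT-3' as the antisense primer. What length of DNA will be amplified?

The forward primer matches the template at positions 72–87.
Taking the reverse complement of TCCGGGCCTCAT gives ATGAGGCCCGGA, found at positions 104–115 on the template; the primer anneals here to the top strand with its 3' end pointing upstream.
The product runs from position 72 to position 115, so its length is 115 − 72 + 1 = 44 bp.

44 bp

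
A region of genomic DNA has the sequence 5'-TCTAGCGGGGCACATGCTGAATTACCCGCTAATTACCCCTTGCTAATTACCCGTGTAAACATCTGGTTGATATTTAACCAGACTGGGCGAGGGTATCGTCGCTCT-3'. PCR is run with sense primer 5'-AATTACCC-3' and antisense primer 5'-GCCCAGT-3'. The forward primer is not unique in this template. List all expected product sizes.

69 bp, 58 bp, 44 bp

The forward primer AATTACCC matches the top strand at positions 20–27, 31–38, 45–52.
The reverse primer's reverse complement is ACTGGGC, matching at positions 82–88.
Each forward site pairs with the reverse site to give a product ending at position 88: sizes 69, 58, 44 bp.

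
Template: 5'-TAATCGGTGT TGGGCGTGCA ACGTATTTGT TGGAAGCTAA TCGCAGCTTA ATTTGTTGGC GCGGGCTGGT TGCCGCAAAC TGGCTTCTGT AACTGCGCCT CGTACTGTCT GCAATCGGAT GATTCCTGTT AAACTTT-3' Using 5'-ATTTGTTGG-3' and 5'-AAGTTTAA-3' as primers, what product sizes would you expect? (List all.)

The forward primer ATTTGTTGG matches the top strand at positions 25–33, 51–59.
The reverse primer's reverse complement is TTAAACTT, matching at positions 129–136.
Each forward site pairs with the reverse site to give a product ending at position 136: sizes 112, 86 bp.

112 bp, 86 bp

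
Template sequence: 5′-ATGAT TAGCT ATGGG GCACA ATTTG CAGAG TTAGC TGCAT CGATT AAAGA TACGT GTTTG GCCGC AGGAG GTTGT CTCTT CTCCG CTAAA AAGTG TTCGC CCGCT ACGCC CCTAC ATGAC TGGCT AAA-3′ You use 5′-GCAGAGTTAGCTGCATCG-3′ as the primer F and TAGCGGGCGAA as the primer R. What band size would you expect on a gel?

82 bp

The forward primer matches the template at positions 25–42.
Reverse complement of the reverse primer: TTCGCCCGCTA. This occurs on the top strand at positions 96–106.
Product length = (reverse-primer end) − (forward-primer start) + 1 = 106 − 25 + 1 = 82 bp.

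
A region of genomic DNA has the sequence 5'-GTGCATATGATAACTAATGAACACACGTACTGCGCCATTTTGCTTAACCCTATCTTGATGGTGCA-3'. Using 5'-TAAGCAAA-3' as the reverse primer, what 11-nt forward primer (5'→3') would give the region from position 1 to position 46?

5'-GTGCATATGAT-3'

The reverse primer's reverse complement TTTGCTTA matches the template at positions 39–46; the product starts at position 1.
The forward primer is identical to the top strand over positions 1–11: GTGCATATGAT.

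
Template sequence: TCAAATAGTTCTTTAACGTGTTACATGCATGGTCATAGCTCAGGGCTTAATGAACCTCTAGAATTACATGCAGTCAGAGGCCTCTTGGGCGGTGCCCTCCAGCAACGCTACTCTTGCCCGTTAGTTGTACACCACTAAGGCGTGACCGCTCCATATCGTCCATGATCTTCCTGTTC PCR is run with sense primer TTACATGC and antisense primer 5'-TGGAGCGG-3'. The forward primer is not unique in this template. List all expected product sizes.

133 bp, 90 bp

The forward primer TTACATGC matches the top strand at positions 21–28, 64–71.
The reverse primer's reverse complement is CCGCTCCA, matching at positions 146–153.
Each forward site pairs with the reverse site to give a product ending at position 153: sizes 133, 90 bp.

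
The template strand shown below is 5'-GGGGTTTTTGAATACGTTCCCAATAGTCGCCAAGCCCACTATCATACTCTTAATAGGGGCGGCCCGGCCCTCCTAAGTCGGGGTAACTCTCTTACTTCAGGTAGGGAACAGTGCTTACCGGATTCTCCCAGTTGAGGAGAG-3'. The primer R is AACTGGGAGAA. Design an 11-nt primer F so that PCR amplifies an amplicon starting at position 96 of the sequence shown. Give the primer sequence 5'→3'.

5'-TTCAGGTAGGG-3'

The reverse primer's reverse complement TTCTCCCAGTT matches the template at positions 123–133; the product starts at position 96.
The forward primer is identical to the top strand over positions 96–106: TTCAGGTAGGG.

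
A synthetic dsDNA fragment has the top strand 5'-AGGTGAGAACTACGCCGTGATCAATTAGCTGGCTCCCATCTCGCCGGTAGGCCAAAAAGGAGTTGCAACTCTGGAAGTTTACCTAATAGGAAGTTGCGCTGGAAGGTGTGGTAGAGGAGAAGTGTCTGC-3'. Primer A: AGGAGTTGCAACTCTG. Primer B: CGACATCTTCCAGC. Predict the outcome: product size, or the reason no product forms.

Primer B (CGACATCTTCCAGC) does not match the top strand, and its reverse complement GCTGGAAGATGTCG does not match either.
With no annealing site for primer B, no amplification occurs.

No product — primer B has no binding site in the template.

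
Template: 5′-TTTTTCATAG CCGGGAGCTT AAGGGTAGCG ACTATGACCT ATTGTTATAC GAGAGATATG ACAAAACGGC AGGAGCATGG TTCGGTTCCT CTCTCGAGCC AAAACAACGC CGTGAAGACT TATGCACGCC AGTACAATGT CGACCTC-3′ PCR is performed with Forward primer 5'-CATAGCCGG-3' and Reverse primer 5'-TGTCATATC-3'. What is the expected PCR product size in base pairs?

The forward primer matches the template at positions 6–14.
Taking the reverse complement of TGTCATATC gives GATATGACA, found at positions 55–63 on the template; the primer anneals here to the top strand with its 3' end pointing upstream.
Product length = (reverse-primer end) − (forward-primer start) + 1 = 63 − 6 + 1 = 58 bp.

58 bp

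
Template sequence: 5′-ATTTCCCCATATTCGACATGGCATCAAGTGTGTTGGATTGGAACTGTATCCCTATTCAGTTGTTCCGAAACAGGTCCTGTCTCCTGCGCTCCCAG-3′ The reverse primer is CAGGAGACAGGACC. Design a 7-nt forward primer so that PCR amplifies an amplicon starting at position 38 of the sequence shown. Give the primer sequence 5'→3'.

The reverse primer's reverse complement GGTCCTGTCTCCTG matches the template at positions 73–86; the product starts at position 38.
The forward primer is identical to the top strand over positions 38–44: TTGGAAC.

5'-TTGGAAC-3'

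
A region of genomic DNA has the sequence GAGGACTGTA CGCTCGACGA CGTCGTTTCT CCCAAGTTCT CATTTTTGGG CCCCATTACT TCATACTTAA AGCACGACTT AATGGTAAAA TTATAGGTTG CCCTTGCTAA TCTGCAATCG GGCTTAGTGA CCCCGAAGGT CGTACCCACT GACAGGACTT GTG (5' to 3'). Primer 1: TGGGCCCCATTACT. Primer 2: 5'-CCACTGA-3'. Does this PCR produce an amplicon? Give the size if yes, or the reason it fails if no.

Primer 1 (TGGGCCCCATTACT) matches the top strand at positions 47–60 (3' end points downstream).
Primer 2 (CCACTGA) also matches the top strand directly, at positions 146–152 — its reverse complement TCAGTGG is not present.
Both primers anneal to the bottom strand with 3' ends pointing the same way, so neither can prime synthesis back toward the other.

No product — both primers anneal to the same strand and extend in the same direction.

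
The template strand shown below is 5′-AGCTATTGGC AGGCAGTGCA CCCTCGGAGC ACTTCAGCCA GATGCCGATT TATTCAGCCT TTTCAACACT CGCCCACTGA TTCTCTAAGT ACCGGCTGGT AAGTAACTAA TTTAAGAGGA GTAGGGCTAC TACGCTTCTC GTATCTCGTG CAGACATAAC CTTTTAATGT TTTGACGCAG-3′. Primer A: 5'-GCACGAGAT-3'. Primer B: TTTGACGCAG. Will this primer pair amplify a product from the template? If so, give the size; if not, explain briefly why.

No product — the primers' 3' ends point away from each other.

Primer A (GCACGAGAT) has reverse complement ATCTCGTGC, which matches the top strand at positions 143–151; primer A anneals to the top strand there with its 3' end pointing upstream toward position 143.
Primer B (TTTGACGCAG) matches the top strand directly at positions 171–180; it anneals to the bottom strand with its 3' end pointing downstream toward position 180.
The 3' ends diverge (primer A extends toward position 1, primer B toward position 180), so the primers never converge on a shared product.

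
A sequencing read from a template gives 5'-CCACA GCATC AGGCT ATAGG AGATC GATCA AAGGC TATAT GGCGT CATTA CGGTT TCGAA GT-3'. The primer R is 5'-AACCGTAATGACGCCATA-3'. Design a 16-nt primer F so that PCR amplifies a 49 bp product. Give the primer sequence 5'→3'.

The reverse primer's reverse complement TATGGCGTCATTACGGTT matches the template at positions 38–55, so the product ends at position 55.
A 49 bp product then starts at position 55 − 49 + 1 = 7.
The forward primer is identical to the top strand there: CATCAGGCTATAGGAG.

5'-CATCAGGCTATAGGAG-3'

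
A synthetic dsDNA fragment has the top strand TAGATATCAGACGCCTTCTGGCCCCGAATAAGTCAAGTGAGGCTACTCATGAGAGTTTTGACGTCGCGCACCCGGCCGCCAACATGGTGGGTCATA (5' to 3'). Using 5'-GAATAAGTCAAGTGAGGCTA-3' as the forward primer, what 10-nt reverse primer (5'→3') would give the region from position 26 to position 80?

The product's 3' end on the top strand is position 80.
The reverse primer anneals to the top strand over positions 71–80, i.e. to CCCGGCCGCC.
Its sequence written 5'→3' is the reverse complement: GGCGGCCGGG.

5'-GGCGGCCGGG-3'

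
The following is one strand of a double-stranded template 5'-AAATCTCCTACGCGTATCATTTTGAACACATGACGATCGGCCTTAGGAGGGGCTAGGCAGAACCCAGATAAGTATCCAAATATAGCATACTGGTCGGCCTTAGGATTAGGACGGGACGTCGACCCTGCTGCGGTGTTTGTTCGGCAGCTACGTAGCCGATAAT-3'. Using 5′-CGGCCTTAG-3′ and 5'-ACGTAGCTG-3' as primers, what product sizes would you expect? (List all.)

The forward primer CGGCCTTAG matches the top strand at positions 38–46, 95–103.
The reverse primer's reverse complement is CAGCTACGT, matching at positions 145–153.
Each forward site pairs with the reverse site to give a product ending at position 153: sizes 116, 59 bp.

116 bp, 59 bp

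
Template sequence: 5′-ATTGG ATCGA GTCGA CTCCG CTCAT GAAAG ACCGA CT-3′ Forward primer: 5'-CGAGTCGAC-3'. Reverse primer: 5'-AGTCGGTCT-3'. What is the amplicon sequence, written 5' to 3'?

Scanning the template, CGAGTCGAC occurs at positions 8–16; this primer anneals to the bottom strand there with its 3' end pointing downstream.
Taking the reverse complement of AGTCGGTCT gives AGACCGACT, found at positions 29–37 on the template; the primer anneals here to the top strand with its 3' end pointing upstream.
The product is the template from position 8 through 37 (30 bp).

5'-CGAGTCGACTCCGCTCATGAAAGACCGACT-3'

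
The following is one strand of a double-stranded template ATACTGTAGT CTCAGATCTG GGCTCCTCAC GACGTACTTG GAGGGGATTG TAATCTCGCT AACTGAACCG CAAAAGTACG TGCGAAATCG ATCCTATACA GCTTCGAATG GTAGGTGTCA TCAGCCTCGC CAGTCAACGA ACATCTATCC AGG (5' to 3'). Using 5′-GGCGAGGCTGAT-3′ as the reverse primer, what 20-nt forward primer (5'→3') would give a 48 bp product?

The reverse primer's reverse complement ATCAGCCTCGCC matches the template at positions 120–131, so the product ends at position 131.
A 48 bp product then starts at position 131 − 48 + 1 = 84.
The forward primer is identical to the top strand there: GAAATCGATCCTATACAGCT.

5'-GAAATCGATCCTATACAGCT-3'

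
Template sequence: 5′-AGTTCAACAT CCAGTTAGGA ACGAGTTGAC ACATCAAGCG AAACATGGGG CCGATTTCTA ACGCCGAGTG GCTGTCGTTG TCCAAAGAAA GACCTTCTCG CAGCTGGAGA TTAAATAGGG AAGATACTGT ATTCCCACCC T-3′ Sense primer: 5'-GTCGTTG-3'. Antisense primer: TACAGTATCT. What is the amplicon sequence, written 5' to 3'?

The forward primer matches the template at positions 74–80.
The reverse primer's reverse complement is AGATACTGTA, which matches the template at positions 122–131.
The product is the template from position 74 through 131 (58 bp).

5'-GTCGTTGTCCAAAGAAAGACCTTCTCGCAGCTGGAGATTAAATAGGGAAGATACTGTA-3'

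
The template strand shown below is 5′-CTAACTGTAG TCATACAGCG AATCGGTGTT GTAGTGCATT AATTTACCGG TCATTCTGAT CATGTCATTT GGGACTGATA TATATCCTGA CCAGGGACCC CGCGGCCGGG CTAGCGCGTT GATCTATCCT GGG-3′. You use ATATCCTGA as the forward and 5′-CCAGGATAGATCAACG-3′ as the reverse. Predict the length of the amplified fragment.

Forward primer ATATCCTGA is found on the top strand at positions 82–90.
Reverse complement of the reverse primer: CGTTGATCTATCCTGG. This occurs on the top strand at positions 117–132.
Amplicon spans positions 82–132: 51 bp.

51 bp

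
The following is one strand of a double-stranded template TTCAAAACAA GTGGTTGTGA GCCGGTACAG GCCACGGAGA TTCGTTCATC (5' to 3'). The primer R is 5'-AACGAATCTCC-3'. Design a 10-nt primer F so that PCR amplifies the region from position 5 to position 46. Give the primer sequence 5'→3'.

The reverse primer's reverse complement GGAGATTCGTT matches the template at positions 36–46; the product starts at position 5.
The forward primer is identical to the top strand over positions 5–14: AAACAAGTGG.

5'-AAACAAGTGG-3'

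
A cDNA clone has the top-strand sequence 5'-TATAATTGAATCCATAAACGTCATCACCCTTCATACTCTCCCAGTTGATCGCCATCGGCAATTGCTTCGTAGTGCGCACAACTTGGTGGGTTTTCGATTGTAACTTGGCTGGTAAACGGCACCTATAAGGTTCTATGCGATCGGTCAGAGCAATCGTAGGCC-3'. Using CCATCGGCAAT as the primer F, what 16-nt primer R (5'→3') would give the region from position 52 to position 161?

The product's 3' end on the top strand is position 161.
The reverse primer anneals to the top strand over positions 146–161, i.e. to CAGAGCAATCGTAGGC.
Its sequence written 5'→3' is the reverse complement: GCCTACGATTGCTCTG.

5'-GCCTACGATTGCTCTG-3'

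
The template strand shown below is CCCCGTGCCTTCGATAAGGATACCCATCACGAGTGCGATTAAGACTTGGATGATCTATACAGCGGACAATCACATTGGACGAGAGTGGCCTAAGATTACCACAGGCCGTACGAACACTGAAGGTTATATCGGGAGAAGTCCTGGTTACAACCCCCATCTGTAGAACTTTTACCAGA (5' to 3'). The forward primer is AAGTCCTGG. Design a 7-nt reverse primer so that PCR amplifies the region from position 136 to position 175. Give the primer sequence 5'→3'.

The product's 3' end on the top strand is position 175.
The reverse primer anneals to the top strand over positions 169–175, i.e. to TTACCAG.
Its sequence written 5'→3' is the reverse complement: CTGGTAA.

5'-CTGGTAA-3'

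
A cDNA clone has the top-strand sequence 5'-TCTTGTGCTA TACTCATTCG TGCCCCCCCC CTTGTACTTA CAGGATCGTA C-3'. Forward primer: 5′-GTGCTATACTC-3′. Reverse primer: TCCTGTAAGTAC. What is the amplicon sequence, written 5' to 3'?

Forward primer GTGCTATACTC is found on the top strand at positions 5–15.
The reverse primer's reverse complement is GTACTTACAGGA, which matches the template at positions 34–45.
The product is the template from position 5 through 45 (41 bp).

5'-GTGCTATACTCATTCGTGCCCCCCCCCTTGTACTTACAGGA-3'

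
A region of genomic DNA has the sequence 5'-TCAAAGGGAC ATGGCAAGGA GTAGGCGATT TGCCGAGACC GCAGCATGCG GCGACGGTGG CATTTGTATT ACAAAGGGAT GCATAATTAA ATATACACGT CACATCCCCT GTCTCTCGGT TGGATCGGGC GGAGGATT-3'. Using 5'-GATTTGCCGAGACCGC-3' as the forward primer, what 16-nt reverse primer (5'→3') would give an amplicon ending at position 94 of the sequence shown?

The forward primer binds at positions 27–42; the product's 3' end on the top strand is position 94.
The reverse primer anneals to the top strand over positions 79–94, i.e. to ATGCATAATTAAATAT.
Its sequence written 5'→3' is the reverse complement: ATATTTAATTATGCAT.

5'-ATATTTAATTATGCAT-3'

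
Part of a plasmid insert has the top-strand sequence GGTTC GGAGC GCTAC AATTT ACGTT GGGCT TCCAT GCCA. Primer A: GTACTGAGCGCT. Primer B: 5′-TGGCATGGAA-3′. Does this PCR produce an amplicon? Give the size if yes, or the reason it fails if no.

Primer A (GTACTGAGCGCT) does not match the top strand, and its reverse complement AGCGCTCAGTAC does not match either.
With no annealing site for primer A, no amplification occurs.

No product — primer A has no binding site in the template.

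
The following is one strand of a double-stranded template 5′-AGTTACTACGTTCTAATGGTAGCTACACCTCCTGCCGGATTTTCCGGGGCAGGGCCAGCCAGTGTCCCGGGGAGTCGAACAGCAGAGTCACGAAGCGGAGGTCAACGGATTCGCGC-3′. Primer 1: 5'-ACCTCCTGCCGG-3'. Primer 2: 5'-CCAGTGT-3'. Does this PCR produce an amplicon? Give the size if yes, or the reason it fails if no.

No product — both primers anneal to the same strand and extend in the same direction.

Primer 1 (ACCTCCTGCCGG) matches the top strand at positions 27–38 (3' end points downstream).
Primer 2 (CCAGTGT) also matches the top strand directly, at positions 59–65 — its reverse complement ACACTGG is not present.
Both primers anneal to the bottom strand with 3' ends pointing the same way, so neither can prime synthesis back toward the other.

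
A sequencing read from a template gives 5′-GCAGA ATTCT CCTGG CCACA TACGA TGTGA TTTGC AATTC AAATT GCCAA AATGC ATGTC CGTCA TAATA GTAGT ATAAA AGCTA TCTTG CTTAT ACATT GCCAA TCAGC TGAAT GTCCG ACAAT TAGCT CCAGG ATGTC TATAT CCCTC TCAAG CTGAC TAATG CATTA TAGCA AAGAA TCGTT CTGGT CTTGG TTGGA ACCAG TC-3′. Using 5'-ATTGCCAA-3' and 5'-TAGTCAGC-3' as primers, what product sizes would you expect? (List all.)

The forward primer ATTGCCAA matches the top strand at positions 43–50, 98–105.
The reverse primer's reverse complement is GCTGACTA, matching at positions 155–162.
Each forward site pairs with the reverse site to give a product ending at position 162: sizes 120, 65 bp.

120 bp, 65 bp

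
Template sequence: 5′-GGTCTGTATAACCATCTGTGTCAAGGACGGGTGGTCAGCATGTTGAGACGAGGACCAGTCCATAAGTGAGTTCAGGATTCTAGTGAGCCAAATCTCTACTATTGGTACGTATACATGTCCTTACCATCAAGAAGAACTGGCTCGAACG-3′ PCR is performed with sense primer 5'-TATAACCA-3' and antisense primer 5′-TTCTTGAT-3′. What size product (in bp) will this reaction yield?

Scanning the template, TATAACCA occurs at positions 7–14; this primer anneals to the bottom strand there with its 3' end pointing downstream.
The reverse primer's reverse complement is ATCAAGAA, which matches the template at positions 126–133.
Product length = (reverse-primer end) − (forward-primer start) + 1 = 133 − 7 + 1 = 127 bp.

127 bp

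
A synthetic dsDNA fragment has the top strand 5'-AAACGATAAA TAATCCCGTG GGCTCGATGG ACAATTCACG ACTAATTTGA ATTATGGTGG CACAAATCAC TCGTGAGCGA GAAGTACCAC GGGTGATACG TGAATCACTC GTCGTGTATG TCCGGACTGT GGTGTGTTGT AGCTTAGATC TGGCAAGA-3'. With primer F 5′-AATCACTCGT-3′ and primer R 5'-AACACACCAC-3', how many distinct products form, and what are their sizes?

Two products: 74 bp, 36 bp

The forward primer AATCACTCGT matches the top strand at positions 65–74, 103–112.
The reverse primer's reverse complement is GTGGTGTGTT, matching at positions 129–138.
Each forward site pairs with the reverse site to give a product ending at position 138: sizes 74, 36 bp.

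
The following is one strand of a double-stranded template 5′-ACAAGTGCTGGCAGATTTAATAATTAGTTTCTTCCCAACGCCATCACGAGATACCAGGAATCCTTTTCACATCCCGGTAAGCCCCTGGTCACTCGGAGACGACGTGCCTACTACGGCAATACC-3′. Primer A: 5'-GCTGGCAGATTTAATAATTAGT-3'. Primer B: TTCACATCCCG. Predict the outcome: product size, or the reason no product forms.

Primer A (GCTGGCAGATTTAATAATTAGT) matches the top strand at positions 7–28 (3' end points downstream).
Primer B (TTCACATCCCG) also matches the top strand directly, at positions 66–76 — its reverse complement CGGGATGTGAA is not present.
Both primers anneal to the bottom strand with 3' ends pointing the same way, so neither can prime synthesis back toward the other.

No product — both primers anneal to the same strand and extend in the same direction.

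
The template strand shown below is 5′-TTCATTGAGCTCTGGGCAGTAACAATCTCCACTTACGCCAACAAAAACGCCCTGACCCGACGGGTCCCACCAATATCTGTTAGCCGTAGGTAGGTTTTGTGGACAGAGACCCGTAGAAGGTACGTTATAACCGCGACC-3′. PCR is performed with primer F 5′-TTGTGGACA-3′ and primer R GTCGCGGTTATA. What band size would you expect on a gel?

41 bp

The forward primer matches the template at positions 97–105.
Reverse complement of the reverse primer: TATAACCGCGAC. This occurs on the top strand at positions 126–137.
Amplicon spans positions 97–137: 41 bp.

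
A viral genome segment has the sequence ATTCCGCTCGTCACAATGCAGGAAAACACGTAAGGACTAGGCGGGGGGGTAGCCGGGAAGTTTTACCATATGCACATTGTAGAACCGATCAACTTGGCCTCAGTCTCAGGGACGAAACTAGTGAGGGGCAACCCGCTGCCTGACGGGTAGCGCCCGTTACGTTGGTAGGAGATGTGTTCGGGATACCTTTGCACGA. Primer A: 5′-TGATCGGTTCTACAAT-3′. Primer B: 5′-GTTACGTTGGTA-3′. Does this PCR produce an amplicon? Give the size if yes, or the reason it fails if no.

No product — the primers' 3' ends point away from each other.

Primer A (TGATCGGTTCTACAAT) has reverse complement ATTGTAGAACCGATCA, which matches the top strand at positions 76–91; primer A anneals to the top strand there with its 3' end pointing upstream toward position 76.
Primer B (GTTACGTTGGTA) matches the top strand directly at positions 156–167; it anneals to the bottom strand with its 3' end pointing downstream toward position 167.
The 3' ends diverge (primer A extends toward position 1, primer B toward position 196), so the primers never converge on a shared product.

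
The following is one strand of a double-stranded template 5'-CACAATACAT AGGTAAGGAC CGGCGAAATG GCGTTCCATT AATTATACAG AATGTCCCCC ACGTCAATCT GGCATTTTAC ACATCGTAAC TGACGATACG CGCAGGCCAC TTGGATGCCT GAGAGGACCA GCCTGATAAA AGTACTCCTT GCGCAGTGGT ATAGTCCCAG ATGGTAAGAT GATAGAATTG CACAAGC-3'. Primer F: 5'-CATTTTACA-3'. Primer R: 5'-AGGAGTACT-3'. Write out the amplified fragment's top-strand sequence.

5'-CATTTTACACATCGTAACTGACGATACGCGCAGGCCACTTGGATGCCTGAGAGGACCAGCCTGATAAAAGTACTCCT-3'

Forward primer CATTTTACA is found on the top strand at positions 73–81.
Taking the reverse complement of AGGAGTACT gives AGTACTCCT, found at positions 141–149 on the template; the primer anneals here to the top strand with its 3' end pointing upstream.
The product is the template from position 73 through 149 (77 bp).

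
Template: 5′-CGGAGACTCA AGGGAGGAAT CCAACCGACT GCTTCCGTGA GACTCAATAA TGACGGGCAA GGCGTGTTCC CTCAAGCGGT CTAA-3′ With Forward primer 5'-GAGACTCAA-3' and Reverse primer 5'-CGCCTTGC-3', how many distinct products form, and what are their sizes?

The forward primer GAGACTCAA matches the top strand at positions 3–11, 39–47.
The reverse primer's reverse complement is GCAAGGCG, matching at positions 57–64.
Each forward site pairs with the reverse site to give a product ending at position 64: sizes 62, 26 bp.

Two products: 62 bp, 26 bp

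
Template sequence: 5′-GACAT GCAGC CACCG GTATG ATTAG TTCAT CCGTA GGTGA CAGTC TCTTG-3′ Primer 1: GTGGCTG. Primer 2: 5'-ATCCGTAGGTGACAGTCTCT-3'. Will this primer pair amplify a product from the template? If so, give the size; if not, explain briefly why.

Primer 1 (GTGGCTG) has reverse complement CAGCCAC, which matches the top strand at positions 7–13; primer 1 anneals to the top strand there with its 3' end pointing upstream toward position 7.
Primer 2 (ATCCGTAGGTGACAGTCTCT) matches the top strand directly at positions 29–48; it anneals to the bottom strand with its 3' end pointing downstream toward position 48.
The 3' ends diverge (primer 1 extends toward position 1, primer 2 toward position 50), so the primers never converge on a shared product.

No product — the primers' 3' ends point away from each other.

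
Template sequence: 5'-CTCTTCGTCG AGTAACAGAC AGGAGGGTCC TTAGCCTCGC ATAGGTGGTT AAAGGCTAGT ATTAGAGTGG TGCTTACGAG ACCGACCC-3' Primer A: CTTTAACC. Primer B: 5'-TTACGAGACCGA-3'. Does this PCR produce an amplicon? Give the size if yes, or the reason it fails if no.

Primer A (CTTTAACC) has reverse complement GGTTAAAG, which matches the top strand at positions 47–54; primer A anneals to the top strand there with its 3' end pointing upstream toward position 47.
Primer B (TTACGAGACCGA) matches the top strand directly at positions 74–85; it anneals to the bottom strand with its 3' end pointing downstream toward position 85.
The 3' ends diverge (primer A extends toward position 1, primer B toward position 88), so the primers never converge on a shared product.

No product — the primers' 3' ends point away from each other.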